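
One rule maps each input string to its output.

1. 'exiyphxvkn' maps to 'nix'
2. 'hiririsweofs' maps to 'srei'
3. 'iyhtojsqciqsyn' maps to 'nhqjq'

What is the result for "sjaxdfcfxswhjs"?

The pattern: take characters alternately from the front and the back (1st, last, 2nd, 2nd-last, ...), then keep one character in every 3, starting at position 2 (positions 2nd, 5th, 8th, ...).
Working it through for "sjaxdfcfxswhjs": intermediate "ssjjahxwdsfxcf", final "sawff".

sawff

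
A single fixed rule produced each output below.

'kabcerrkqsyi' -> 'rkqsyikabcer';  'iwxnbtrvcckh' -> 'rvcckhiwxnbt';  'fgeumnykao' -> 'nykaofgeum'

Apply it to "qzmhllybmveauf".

The rule is to swap the front and back halves of the string.
For "qzmhllybmveauf" the result is "bmveaufqzmhlly".

bmveaufqzmhlly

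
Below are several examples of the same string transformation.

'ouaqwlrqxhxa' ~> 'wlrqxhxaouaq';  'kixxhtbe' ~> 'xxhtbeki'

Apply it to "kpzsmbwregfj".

In each case the input is transformed by: swap the front and back halves of the string, then move the last 2 characters to the front (rotate right by 2).
"kpzsmbwregfj" → "wregfjkpzsmb" → "mbwregfjkpzs".

mbwregfjkpzs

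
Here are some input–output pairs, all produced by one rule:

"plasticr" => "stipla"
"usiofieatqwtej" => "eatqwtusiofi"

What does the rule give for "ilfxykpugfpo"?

kpugfilfxy

Looking at the pairs, the operation is to delete the last 2 characters, then swap the front and back halves of the string.
Working it through for "ilfxykpugfpo": intermediate "ilfxykpugf", final "kpugfilfxy".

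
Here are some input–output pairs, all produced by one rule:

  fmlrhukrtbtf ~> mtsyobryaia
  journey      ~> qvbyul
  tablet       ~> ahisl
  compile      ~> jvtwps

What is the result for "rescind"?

Rule — shift every letter 7 places forward in the alphabet (wrapping around), then delete the last character.
"rescind" → "ylzjpuk" → "ylzjpu".
(Check on "compile": → "jvtwpsl" → "jvtwps" ✓)

ylzjpu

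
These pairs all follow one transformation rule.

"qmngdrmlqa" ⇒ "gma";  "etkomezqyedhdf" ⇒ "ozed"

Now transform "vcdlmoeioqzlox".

leqo

What's happening: delete the first 3 characters, then keep one character in every 3, starting at position 1 (positions 1st, 4th, 7th, ...).
Starting from "vcdlmoeioqzlox": after the first operation, "lmoeioqzlox"; after the second, "leqo".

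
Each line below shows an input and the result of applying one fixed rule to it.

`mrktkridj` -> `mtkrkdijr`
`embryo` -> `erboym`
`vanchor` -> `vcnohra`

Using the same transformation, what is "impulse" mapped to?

iupslem

Each output is the input with this applied: swap each adjacent pair of characters (1↔2, 3↔4, ...), then move the first character to the end.
For "impulse", step one produces "miupsle"; step two turns that into "iupslem".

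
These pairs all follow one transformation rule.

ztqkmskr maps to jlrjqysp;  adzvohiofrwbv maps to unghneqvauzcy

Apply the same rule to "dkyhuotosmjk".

gtnsnrlijcjx

In each case the input is transformed by: shift every letter 1 place backward in the alphabet (wrapping around), then move the first 3 characters to the end (rotate left by 3).
For "dkyhuotosmjk", step one produces "cjxgtnsnrlij"; step two turns that into "gtnsnrlijcjx".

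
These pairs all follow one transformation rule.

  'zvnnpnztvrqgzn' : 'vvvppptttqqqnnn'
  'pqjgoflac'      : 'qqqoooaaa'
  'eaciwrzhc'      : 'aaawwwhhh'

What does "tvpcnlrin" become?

The rule is to keep one character in every 3, starting at position 2 (positions 2nd, 5th, 8th, ...), then repeat every character 3 times.
Applying both steps to "tvpcnlrin": "vni", then "vvvnnniii".

vvvnnniii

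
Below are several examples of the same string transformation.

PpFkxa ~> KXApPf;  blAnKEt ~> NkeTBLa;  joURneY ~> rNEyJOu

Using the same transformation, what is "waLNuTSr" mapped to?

The transformation: move the first 3 characters to the end (rotate left by 3), then flip the case of every letter.
On "waLNuTSr": the first step gives "NuTSrwaL", and the second then gives "nUtsRWAl".
(Check on "PpFkxa": → "kxaPpF" → "KXApPf" ✓)

nUtsRWAl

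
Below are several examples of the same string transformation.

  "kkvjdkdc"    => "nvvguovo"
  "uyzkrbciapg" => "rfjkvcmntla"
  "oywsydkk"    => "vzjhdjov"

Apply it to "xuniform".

xifytqzc

The transformation: move the last character to the front, then shift every letter 11 places forward in the alphabet (wrapping around).
Working it through for "xuniform": intermediate "mxunifor", final "xifytqzc".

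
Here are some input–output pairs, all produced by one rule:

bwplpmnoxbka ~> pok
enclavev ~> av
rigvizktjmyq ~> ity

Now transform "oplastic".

sc

The rule is to keep one character in every 3, starting at position 2 (positions 2nd, 5th, 8th, ...), then delete the first character.
On "oplastic" that produces "sc".
(Check on "enclavev": → "nav" → "av" ✓)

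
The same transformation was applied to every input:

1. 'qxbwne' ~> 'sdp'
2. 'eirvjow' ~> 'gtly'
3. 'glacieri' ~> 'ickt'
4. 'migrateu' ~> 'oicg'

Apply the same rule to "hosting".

juki

In each case the input is transformed by: keep every other character starting from the first (positions 1st, 3rd, 5th, ...), then shift every letter 2 places forward in the alphabet (wrapping around).
For "hosting", step one produces "hsig"; step two turns that into "juki".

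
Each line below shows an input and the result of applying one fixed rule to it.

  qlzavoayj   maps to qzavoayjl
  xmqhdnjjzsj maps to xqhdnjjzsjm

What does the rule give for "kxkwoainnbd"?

The transformation: move the first character to the end, then swap the first and last characters.
Starting from "kxkwoainnbd": after the first operation, "xkwoainnbdk"; after the second, "kkwoainnbdx".

kkwoainnbdx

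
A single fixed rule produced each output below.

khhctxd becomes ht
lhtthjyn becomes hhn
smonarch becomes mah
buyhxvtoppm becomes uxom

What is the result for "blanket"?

lk

Rule — keep one character in every 3, starting at position 2 (positions 2nd, 5th, 8th, ...).
For "blanket" the result is "lk".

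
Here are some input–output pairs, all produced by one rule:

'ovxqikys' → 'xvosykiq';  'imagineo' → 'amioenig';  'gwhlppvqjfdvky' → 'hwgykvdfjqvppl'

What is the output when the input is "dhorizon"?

ohdnozir

Each output is the input with this applied: move the first 3 characters to the end (rotate left by 3), then reverse the string.
Applying both steps to "dhorizon": "rizondho", then "ohdnozir".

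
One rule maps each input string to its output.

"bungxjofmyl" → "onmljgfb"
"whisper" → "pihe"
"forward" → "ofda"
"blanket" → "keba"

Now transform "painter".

Each output is the input with this applied: sort the characters into reverse alphabetical order, then delete the first 3 characters.
Working it through for "painter": intermediate "trpniea", final "niea".
(Check on "blanket": → "tnlkeba" → "keba" ✓)

niea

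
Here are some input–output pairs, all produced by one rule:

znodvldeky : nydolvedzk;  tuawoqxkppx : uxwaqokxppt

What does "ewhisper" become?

Rule — swap the first and last characters, then swap each adjacent pair of characters (1↔2, 3↔4, ...).
"ewhisper" → "wrihpsee".

wrihpsee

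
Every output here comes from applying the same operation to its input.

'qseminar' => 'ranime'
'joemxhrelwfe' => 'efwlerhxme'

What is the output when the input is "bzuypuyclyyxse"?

esxyylcyupyu

What's happening: reverse the string, then delete the last 2 characters.
On "bzuypuyclyyxse": the first step gives "esxyylcyupyuzb", and the second then gives "esxyylcyupyu".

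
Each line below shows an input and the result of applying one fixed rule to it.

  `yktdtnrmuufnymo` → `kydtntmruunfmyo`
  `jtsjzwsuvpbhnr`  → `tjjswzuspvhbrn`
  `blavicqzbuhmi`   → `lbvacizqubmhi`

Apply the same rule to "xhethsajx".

The transformation: swap each adjacent pair of characters (1↔2, 3↔4, ...).
So "xhethsajx" becomes "hxteshjax".

hxteshjax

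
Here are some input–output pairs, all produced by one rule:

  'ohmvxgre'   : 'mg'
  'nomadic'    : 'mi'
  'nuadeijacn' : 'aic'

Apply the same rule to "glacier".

The rule is to keep one character in every 3, starting at position 3 (positions 3rd, 6th, 9th, ...).
So "glacier" becomes "ae".

ae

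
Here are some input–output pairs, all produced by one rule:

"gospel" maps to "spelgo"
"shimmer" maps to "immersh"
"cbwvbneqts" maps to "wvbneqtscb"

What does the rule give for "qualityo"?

alityoqu

The transformation: move the first 2 characters to the end (rotate left by 2).
So "qualityo" becomes "alityoqu".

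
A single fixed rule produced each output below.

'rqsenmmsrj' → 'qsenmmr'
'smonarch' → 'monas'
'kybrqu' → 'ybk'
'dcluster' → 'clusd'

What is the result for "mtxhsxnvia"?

txhsxnm

The pattern: delete the last 3 characters, then move the first character to the end.
For "mtxhsxnvia", step one produces "mtxhsxn"; step two turns that into "txhsxnm".
(Check on "rqsenmmsrj": → "rqsenmm" → "qsenmmr" ✓)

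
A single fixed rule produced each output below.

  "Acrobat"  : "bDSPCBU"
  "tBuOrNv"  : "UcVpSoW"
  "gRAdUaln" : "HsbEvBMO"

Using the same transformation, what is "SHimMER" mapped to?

In each case the input is transformed by: flip the case of every letter, then shift every letter 1 place forward in the alphabet (wrapping around).
On "SHimMER": the first step gives "shIMmer", and the second then gives "tiJNnfs".

tiJNnfs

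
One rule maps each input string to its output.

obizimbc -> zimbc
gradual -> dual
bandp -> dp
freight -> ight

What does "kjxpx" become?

Rule — delete the first 3 characters.
On "kjxpx" that produces "px".

px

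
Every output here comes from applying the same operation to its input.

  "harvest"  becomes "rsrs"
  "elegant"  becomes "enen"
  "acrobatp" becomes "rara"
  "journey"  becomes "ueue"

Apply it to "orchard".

Looking at the pairs, the operation is to keep one character in every 3, starting at position 3 (positions 3rd, 6th, 9th, ...), then write the whole string twice.
Applying that to "orchard" gives "crcr".
(Check on "elegant": → "en" → "enen" ✓)

crcr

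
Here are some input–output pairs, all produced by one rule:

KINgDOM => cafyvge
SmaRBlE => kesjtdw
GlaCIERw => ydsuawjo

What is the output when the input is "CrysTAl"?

ujqklsd

The transformation: shift every letter 8 places backward in the alphabet (wrapping around), then convert every letter to lowercase.
Starting from "CrysTAl": after the first operation, "UjqkLSd"; after the second, "ujqklsd".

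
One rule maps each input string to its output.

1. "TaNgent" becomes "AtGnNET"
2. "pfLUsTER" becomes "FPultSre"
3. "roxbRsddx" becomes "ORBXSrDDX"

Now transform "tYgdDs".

What's happening: flip the case of every letter, then swap each adjacent pair of characters (1↔2, 3↔4, ...).
Applying both steps to "tYgdDs": "TyGDdS", then "yTDGSd".

yTDGSd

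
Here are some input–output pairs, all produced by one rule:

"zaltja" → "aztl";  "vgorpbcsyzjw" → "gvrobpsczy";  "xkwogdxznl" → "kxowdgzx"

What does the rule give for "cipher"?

What's happening: swap each adjacent pair of characters (1↔2, 3↔4, ...), then delete the last 2 characters.
Working it through for "cipher": intermediate "ichpre", final "ichp".
(Check on "xkwogdxznl": → "kxowdgzxln" → "kxowdgzx" ✓)

ichp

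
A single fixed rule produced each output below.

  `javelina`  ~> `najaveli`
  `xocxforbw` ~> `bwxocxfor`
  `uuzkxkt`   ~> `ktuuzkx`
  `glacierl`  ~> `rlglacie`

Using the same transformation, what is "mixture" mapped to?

The pattern: move the last 2 characters to the front (rotate right by 2).
For "mixture" the result is "remixtu".

remixtu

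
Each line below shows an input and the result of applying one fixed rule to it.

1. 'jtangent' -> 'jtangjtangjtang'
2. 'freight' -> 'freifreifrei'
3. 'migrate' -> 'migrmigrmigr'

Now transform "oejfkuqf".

oejfkoejfkoejfk

The transformation: delete the last 3 characters, then write the whole string 3 times in a row.
Working it through for "oejfkuqf": intermediate "oejfk", final "oejfkoejfkoejfk".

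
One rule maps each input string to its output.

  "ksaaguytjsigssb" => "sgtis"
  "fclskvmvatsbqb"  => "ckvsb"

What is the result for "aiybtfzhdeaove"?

ithae

In each case the input is transformed by: keep one character in every 3, starting at position 2 (positions 2nd, 5th, 8th, ...).
So "aiybtfzhdeaove" becomes "ithae".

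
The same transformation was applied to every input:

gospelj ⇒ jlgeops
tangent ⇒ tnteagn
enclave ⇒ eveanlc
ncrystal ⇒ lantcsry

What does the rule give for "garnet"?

What's happening: move the last character to the front, then take characters alternately from the front and the back (1st, last, 2nd, 2nd-last, ...).
"garnet" → "tgarne" → "tegnar".

tegnar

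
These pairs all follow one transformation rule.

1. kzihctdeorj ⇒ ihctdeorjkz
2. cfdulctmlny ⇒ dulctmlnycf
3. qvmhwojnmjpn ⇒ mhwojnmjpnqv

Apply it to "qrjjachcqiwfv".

jjachcqiwfvqr

The rule is to move the first 2 characters to the end (rotate left by 2).
So "qrjjachcqiwfv" becomes "jjachcqiwfvqr".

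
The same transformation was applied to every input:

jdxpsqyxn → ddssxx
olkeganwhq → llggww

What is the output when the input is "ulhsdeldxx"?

lldddd

Rule — keep one character in every 3, starting at position 2 (positions 2nd, 5th, 8th, ...), then double every character.
On "ulhsdeldxx": the first step gives "ldd", and the second then gives "lldddd".
(Check on "olkeganwhq": → "lgw" → "llggww" ✓)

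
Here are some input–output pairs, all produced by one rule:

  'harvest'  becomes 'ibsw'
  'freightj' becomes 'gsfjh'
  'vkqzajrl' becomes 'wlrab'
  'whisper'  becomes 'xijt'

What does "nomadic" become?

opnb

What's happening: delete the last 3 characters, then shift every letter 1 place forward in the alphabet (wrapping around).
On "nomadic": the first step gives "noma", and the second then gives "opnb".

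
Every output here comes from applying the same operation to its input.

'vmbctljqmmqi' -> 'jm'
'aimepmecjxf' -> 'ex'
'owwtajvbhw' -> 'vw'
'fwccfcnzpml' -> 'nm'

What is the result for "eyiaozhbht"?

The transformation: keep one character in every 3, starting at position 1 (positions 1st, 4th, 7th, ...), then keep only the last 2 characters.
"eyiaozhbht" → "eaht" → "ht".

ht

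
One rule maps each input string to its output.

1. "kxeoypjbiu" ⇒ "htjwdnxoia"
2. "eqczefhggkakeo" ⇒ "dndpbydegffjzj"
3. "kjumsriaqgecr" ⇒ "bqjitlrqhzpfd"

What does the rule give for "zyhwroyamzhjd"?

Rule — shift every letter 1 place backward in the alphabet (wrapping around), then move the last 2 characters to the front (rotate right by 2).
Working it through for "zyhwroyamzhjd": intermediate "yxgvqnxzlygic", final "icyxgvqnxzlyg".

icyxgvqnxzlyg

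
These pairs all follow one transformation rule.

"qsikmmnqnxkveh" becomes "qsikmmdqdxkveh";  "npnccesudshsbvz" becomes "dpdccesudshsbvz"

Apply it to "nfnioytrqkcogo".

The rule is to replace every "n" with "d".
"nfnioytrqkcogo" → "dfdioytrqkcogo".

dfdioytrqkcogo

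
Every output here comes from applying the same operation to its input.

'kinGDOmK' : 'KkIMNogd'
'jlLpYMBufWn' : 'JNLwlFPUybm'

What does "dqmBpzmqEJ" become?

DjQeMQbMPZ

Rule — flip the case of every letter, then take characters alternately from the front and the back (1st, last, 2nd, 2nd-last, ...).
Working it through for "dqmBpzmqEJ": intermediate "DQMbPZMQej", final "DjQeMQbMPZ".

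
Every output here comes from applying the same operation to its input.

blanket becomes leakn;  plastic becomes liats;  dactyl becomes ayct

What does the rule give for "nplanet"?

The transformation: take characters alternately from the front and the back (1st, last, 2nd, 2nd-last, ...), then delete the first 2 characters.
On "nplanet": the first step gives "ntpelna", and the second then gives "pelna".

pelna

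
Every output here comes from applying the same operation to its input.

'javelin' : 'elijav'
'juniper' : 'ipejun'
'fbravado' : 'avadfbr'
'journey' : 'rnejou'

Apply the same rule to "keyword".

workey

What's happening: delete the last character, then move the first 3 characters to the end (rotate left by 3).
Applying both steps to "keyword": "keywor", then "workey".
(Check on "juniper": → "junipe" → "ipejun" ✓)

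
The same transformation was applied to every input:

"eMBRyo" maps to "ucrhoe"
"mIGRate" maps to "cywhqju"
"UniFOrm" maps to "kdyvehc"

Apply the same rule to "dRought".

thekwxj

What's happening: shift every letter 10 places backward in the alphabet (wrapping around), then convert every letter to lowercase.
Applying that to "dRought" gives "thekwxj".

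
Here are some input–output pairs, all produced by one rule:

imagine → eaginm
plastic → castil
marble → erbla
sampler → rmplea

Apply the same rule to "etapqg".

The transformation: delete the first character, then swap the first and last characters.
"etapqg" → "gapqt".
(Check on "plastic": → "lastic" → "castil" ✓)

gapqt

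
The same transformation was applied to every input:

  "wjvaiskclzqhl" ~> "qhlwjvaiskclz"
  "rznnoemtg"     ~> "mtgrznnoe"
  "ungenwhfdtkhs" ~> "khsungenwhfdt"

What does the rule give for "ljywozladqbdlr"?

dlrljywozladqb

The rule is to move the last 3 characters to the front (rotate right by 3).
For "ljywozladqbdlr" the result is "dlrljywozladqb".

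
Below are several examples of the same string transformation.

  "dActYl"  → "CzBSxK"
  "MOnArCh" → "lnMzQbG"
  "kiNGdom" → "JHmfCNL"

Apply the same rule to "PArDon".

ozQcNM

The rule is to shift every letter 1 place backward in the alphabet (wrapping around), then flip the case of every letter.
Doing the same to "PArDon": "ozQcNM".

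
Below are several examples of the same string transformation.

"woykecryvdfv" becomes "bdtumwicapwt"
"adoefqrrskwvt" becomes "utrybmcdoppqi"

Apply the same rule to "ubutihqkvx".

The transformation: move the last 3 characters to the front (rotate right by 3), then shift every letter 2 places backward in the alphabet (wrapping around).
For "ubutihqkvx", step one produces "kvxubutihq"; step two turns that into "itvszsrgfo".

itvszsrgfo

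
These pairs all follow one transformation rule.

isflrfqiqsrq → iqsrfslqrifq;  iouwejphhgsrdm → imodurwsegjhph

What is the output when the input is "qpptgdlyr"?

The rule is to take characters alternately from the front and the back (1st, last, 2nd, 2nd-last, ...).
"qpptgdlyr" → "qrpypltdg".

qrpypltdg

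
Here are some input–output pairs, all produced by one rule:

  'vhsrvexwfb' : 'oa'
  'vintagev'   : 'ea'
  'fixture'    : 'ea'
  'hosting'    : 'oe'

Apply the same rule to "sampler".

The pattern: shift every letter 4 places backward in the alphabet (wrapping around), then keep only the vowels.
Applying both steps to "sampler": "owilhan", then "oia".

oia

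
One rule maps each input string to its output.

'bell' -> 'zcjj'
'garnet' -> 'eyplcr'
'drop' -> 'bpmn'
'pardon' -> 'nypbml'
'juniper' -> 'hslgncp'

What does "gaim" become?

The rule is to shift every letter 2 places backward in the alphabet (wrapping around).
So "gaim" becomes "eygk".

eygk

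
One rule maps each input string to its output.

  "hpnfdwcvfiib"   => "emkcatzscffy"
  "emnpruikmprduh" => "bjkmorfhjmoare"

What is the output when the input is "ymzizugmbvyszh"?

vjwfwrdjysvpwe

The transformation: shift every letter 3 places backward in the alphabet (wrapping around).
On "ymzizugmbvyszh" that produces "vjwfwrdjysvpwe".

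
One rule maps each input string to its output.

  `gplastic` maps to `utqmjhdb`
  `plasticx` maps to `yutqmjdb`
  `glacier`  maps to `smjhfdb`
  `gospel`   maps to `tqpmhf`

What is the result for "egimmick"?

What's happening: sort the characters into reverse alphabetical order, then shift every letter 1 place forward in the alphabet (wrapping around).
"egimmick" → "mmkiigec" → "nnljjhfd".

nnljjhfd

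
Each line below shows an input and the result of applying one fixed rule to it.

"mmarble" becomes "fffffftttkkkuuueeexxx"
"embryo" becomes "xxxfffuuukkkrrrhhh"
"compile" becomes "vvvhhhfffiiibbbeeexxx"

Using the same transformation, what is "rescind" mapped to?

kkkxxxlllvvvbbbgggwww

Each output is the input with this applied: shift every letter 7 places backward in the alphabet (wrapping around), then repeat every character 3 times.
On "rescind": the first step gives "kxlvbgw", and the second then gives "kkkxxxlllvvvbbbgggwww".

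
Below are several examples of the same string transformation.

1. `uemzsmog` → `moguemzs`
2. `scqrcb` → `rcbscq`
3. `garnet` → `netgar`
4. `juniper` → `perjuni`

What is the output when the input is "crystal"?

In each case the input is transformed by: move the last 3 characters to the front (rotate right by 3).
For "crystal" the result is "talcrys".

talcrys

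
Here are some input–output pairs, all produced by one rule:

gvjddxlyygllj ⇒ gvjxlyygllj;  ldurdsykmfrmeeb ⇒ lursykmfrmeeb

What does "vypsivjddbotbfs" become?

Each output is the input with this applied: remove every "d".
"vypsivjddbotbfs" → "vypsivjbotbfs".

vypsivjbotbfs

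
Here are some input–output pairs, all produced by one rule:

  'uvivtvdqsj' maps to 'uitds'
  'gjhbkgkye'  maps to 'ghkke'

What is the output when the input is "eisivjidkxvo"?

In each case the input is transformed by: keep every other character starting from the first (positions 1st, 3rd, 5th, ...).
"eisivjidkxvo" → "esvikv".

esvikv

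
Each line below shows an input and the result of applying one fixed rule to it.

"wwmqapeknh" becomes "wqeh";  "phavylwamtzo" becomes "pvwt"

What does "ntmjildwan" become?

The transformation: keep one character in every 3, starting at position 1 (positions 1st, 4th, 7th, ...).
Applying that to "ntmjildwan" gives "njdn".

njdn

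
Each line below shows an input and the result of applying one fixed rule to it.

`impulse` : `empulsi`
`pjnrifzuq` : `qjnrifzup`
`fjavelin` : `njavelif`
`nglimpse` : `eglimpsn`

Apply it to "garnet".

tarneg

What's happening: swap the first and last characters.
So "garnet" becomes "tarneg".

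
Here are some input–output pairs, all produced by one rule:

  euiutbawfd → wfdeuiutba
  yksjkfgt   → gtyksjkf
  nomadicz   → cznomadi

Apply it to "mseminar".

armsemin

What's happening: swap the front and back halves of the string, then move the first 2 characters to the end (rotate left by 2).
Applying both steps to "mseminar": "inarmsem", then "armsemin".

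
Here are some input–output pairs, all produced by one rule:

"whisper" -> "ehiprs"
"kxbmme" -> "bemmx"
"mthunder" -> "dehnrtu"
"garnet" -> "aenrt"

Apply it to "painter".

aeinrt

What's happening: delete the first character, then sort the characters into alphabetical order.
Starting from "painter": after the first operation, "ainter"; after the second, "aeinrt".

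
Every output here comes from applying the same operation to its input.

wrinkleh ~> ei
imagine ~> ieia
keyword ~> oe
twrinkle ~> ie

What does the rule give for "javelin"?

eia

In each case the input is transformed by: move the first 3 characters to the end (rotate left by 3), then keep only the vowels.
Working it through for "javelin": intermediate "elinjav", final "eia".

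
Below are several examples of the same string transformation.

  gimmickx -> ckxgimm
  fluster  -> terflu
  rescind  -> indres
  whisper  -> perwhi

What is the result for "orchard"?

Each output is the input with this applied: move the last 3 characters to the front (rotate right by 3), then delete the last character.
"orchard" → "ardorc".

ardorc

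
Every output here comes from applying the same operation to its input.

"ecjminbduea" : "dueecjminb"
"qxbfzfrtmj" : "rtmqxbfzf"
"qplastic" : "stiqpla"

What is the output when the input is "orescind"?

The rule is to delete the last character, then move the last 3 characters to the front (rotate right by 3).
On "orescind" that produces "cinores".
(Check on "ecjminbduea": → "ecjminbdue" → "dueecjminb" ✓)

cinores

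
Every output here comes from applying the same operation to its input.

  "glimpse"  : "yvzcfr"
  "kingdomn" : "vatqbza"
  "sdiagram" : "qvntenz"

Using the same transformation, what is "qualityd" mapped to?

hnyvglq

The rule is to delete the first character, then shift every letter 13 places forward in the alphabet (wrapping around) — i.e. ROT13.
Working it through for "qualityd": intermediate "ualityd", final "hnyvglq".
(Check on "sdiagram": → "diagram" → "qvntenz" ✓)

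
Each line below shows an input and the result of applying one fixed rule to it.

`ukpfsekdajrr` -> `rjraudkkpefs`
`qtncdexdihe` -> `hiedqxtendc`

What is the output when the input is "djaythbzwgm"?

gwmzdbjhaty

What's happening: move the last 2 characters to the front (rotate right by 2), then take characters alternately from the front and the back (1st, last, 2nd, 2nd-last, ...).
Working it through for "djaythbzwgm": intermediate "gmdjaythbzw", final "gwmzdbjhaty".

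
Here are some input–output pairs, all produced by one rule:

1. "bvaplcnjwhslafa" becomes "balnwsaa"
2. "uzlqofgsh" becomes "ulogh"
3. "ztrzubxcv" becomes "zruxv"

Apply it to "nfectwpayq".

The pattern: keep every other character starting from the first (positions 1st, 3rd, 5th, ...).
On "nfectwpayq" that produces "netpy".

netpy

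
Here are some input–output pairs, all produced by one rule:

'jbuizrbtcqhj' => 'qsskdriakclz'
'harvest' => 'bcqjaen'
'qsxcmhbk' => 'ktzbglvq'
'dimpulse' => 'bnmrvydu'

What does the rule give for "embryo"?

The pattern: move the last 2 characters to the front (rotate right by 2), then shift every letter 9 places forward in the alphabet (wrapping around).
On "embryo": the first step gives "yoembr", and the second then gives "hxnvka".

hxnvka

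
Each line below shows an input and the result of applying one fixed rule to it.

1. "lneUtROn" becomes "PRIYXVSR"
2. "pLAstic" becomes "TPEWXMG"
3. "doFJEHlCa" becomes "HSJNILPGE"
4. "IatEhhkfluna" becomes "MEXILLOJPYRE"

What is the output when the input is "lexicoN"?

PIBMGSR

Rule — shift every letter 4 places forward in the alphabet (wrapping around), then convert every letter to uppercase.
So "lexicoN" becomes "PIBMGSR".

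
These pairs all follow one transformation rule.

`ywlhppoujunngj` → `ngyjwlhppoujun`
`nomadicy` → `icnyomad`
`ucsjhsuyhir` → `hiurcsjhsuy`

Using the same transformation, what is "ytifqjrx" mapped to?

jryxtifq

The pattern: swap the first and last characters, then move the last 3 characters to the front (rotate right by 3).
"ytifqjrx" → "jryxtifq".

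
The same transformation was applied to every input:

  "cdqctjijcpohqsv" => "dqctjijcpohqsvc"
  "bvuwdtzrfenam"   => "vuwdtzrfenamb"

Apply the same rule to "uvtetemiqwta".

Each output is the input with this applied: move the first character to the end.
Doing the same to "uvtetemiqwta": "vtetemiqwtau".

vtetemiqwtau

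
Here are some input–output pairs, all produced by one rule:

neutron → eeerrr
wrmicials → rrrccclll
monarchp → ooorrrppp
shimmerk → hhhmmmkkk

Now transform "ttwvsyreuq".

tttssseee

What's happening: keep one character in every 3, starting at position 2 (positions 2nd, 5th, 8th, ...), then repeat every character 3 times.
"ttwvsyreuq" → "tttssseee".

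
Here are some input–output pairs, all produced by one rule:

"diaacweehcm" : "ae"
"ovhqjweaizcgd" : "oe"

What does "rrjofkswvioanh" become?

The pattern: keep one character in every 3, starting at position 1 (positions 1st, 4th, 7th, ...), then keep only the vowels.
"rrjofkswvioanh" → "oi".
(Check on "ovhqjweaizcgd": → "oqezd" → "oe" ✓)

oi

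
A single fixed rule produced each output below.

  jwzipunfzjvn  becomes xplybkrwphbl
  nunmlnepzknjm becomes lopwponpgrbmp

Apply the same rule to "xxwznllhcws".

Rule — shift every letter 2 places forward in the alphabet (wrapping around), then move the last 2 characters to the front (rotate right by 2).
Working it through for "xxwznllhcws": intermediate "zzybpnnjeyu", final "yuzzybpnnje".

yuzzybpnnje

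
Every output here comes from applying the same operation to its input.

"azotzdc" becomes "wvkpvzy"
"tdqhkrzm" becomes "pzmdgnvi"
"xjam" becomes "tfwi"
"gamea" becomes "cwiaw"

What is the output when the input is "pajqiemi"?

In each case the input is transformed by: shift every letter 4 places backward in the alphabet (wrapping around).
Doing the same to "pajqiemi": "lwfmeaie".

lwfmeaie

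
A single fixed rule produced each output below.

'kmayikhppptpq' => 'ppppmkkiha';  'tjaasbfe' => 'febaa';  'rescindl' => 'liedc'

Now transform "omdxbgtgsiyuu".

utsomiggdb

Rule — sort the characters into reverse alphabetical order, then delete the first 3 characters.
Starting from "omdxbgtgsiyuu": after the first operation, "yxuutsomiggdb"; after the second, "utsomiggdb".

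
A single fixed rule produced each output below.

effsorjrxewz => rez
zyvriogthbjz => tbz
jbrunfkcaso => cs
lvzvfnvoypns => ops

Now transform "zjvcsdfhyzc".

hz

The rule is to keep every other character starting from the second (positions 2nd, 4th, 6th, ...), then delete the first 3 characters.
Doing the same to "zjvcsdfhyzc": "hz".
(Check on "effsorjrxewz": → "fsrrez" → "rez" ✓)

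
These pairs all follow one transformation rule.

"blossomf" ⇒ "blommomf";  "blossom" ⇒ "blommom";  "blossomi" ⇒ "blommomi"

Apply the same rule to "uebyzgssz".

In each case the input is transformed by: replace every "s" with "m".
Doing the same to "uebyzgssz": "uebyzgmmz".

uebyzgmmz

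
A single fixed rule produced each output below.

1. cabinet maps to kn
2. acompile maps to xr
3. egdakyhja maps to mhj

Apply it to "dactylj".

lu

Looking at the pairs, the operation is to keep one character in every 3, starting at position 3 (positions 3rd, 6th, 9th, ...), then shift every letter 9 places forward in the alphabet (wrapping around).
Starting from "dactylj": after the first operation, "cl"; after the second, "lu".
(Check on "cabinet": → "be" → "kn" ✓)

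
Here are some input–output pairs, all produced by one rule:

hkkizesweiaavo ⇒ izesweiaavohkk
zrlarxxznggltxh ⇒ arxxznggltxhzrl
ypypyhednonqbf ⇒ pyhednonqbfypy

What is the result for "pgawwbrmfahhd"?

wwbrmfahhdpga

The rule is to move the first 3 characters to the end (rotate left by 3).
"pgawwbrmfahhd" → "wwbrmfahhdpga".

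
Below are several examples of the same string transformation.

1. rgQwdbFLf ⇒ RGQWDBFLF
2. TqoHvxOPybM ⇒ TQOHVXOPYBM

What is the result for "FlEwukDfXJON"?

FLEWUKDFXJON

In each case the input is transformed by: convert every letter to uppercase.
Applying that to "FlEwukDfXJON" gives "FLEWUKDFXJON".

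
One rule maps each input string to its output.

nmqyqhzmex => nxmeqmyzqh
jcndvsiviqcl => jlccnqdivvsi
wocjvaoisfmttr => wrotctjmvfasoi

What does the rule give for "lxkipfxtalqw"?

lwxqkliaptfx

The pattern: take characters alternately from the front and the back (1st, last, 2nd, 2nd-last, ...).
On "lxkipfxtalqw" that produces "lwxqkliaptfx".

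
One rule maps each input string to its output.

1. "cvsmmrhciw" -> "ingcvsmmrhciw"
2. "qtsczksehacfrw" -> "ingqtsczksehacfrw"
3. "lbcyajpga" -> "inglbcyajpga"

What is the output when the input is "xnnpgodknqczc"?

ingxnnpgodknqczc

The rule is to prepend "ing".
On "xnnpgodknqczc" that produces "ingxnnpgodknqczc".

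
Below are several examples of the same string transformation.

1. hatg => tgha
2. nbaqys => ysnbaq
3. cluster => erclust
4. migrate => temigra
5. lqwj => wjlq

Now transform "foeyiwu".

wufoeyi

The pattern: move the last 2 characters to the front (rotate right by 2).
Doing the same to "foeyiwu": "wufoeyi".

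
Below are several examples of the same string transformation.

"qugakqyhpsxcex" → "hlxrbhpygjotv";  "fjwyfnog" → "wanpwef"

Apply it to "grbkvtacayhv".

xisbmkrtrpy

In each case the input is transformed by: shift every letter 9 places backward in the alphabet (wrapping around), then delete the last character.
Starting from "grbkvtacayhv": after the first operation, "xisbmkrtrpym"; after the second, "xisbmkrtrpy".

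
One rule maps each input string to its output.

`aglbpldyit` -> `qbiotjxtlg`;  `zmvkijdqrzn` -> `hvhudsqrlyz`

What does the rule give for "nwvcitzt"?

hbvedkqb

Rule — move the last 2 characters to the front (rotate right by 2), then shift every letter 8 places forward in the alphabet (wrapping around).
On "nwvcitzt" that produces "hbvedkqb".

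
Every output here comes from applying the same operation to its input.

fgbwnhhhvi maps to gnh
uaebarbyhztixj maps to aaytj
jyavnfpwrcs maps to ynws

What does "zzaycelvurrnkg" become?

zcvrg

Rule — keep one character in every 3, starting at position 2 (positions 2nd, 5th, 8th, ...).
Doing the same to "zzaycelvurrnkg": "zcvrg".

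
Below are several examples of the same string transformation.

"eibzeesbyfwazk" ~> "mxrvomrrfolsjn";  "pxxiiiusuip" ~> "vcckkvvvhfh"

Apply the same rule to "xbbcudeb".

What's happening: move the last 2 characters to the front (rotate right by 2), then shift every letter 13 places forward in the alphabet (wrapping around) — i.e. ROT13.
For "xbbcudeb" the result is "rokoophq".
(Check on "pxxiiiusuip": → "ippxxiiiusu" → "vcckkvvvhfh" ✓)

rokoophq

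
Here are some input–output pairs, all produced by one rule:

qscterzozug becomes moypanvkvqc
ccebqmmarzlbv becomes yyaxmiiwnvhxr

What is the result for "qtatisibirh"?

Rule — shift every letter 4 places backward in the alphabet (wrapping around).
"qtatisibirh" → "mpwpeoexend".

mpwpeoexend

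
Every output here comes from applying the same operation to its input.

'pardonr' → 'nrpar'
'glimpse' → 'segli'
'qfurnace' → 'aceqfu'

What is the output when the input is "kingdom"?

omkin

The pattern: move the first 3 characters to the end (rotate left by 3), then delete the first 2 characters.
On "kingdom": the first step gives "gdomkin", and the second then gives "omkin".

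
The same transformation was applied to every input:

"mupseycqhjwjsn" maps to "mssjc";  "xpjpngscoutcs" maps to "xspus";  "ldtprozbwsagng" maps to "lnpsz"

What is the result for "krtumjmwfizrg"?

kguim

The transformation: keep one character in every 3, starting at position 1 (positions 1st, 4th, 7th, ...), then take characters alternately from the front and the back (1st, last, 2nd, 2nd-last, ...).
"krtumjmwfizrg" → "kguim".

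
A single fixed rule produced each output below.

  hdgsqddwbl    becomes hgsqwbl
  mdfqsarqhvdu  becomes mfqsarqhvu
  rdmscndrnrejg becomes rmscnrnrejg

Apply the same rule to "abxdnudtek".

What's happening: remove every "d".
For "abxdnudtek" the result is "abxnutek".

abxnutek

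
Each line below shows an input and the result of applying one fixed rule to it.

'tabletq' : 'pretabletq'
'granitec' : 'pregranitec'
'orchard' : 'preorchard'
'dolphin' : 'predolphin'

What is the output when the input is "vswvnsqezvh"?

Looking at the pairs, the operation is to prepend "pre".
"vswvnsqezvh" → "prevswvnsqezvh".

prevswvnsqezvh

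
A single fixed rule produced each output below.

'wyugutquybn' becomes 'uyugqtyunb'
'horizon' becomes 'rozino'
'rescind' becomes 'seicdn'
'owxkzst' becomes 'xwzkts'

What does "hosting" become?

soitgn

Rule — delete the first character, then swap each adjacent pair of characters (1↔2, 3↔4, ...).
Starting from "hosting": after the first operation, "osting"; after the second, "soitgn".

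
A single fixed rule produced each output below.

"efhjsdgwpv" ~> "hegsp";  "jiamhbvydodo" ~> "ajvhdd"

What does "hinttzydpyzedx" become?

nhytzpd

The pattern: keep every other character starting from the first (positions 1st, 3rd, 5th, ...), then swap each adjacent pair of characters (1↔2, 3↔4, ...).
Starting from "hinttzydpyzedx": after the first operation, "hntypzd"; after the second, "nhytzpd".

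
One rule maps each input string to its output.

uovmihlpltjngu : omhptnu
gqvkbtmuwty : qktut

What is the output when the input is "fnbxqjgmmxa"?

nxjmx

The pattern: keep every other character starting from the second (positions 2nd, 4th, 6th, ...).
"fnbxqjgmmxa" → "nxjmx".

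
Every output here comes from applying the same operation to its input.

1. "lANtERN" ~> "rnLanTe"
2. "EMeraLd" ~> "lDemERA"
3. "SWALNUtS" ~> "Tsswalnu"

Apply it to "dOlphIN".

The rule is to move the last 2 characters to the front (rotate right by 2), then flip the case of every letter.
"dOlphIN" → "INdOlph" → "inDoLPH".

inDoLPH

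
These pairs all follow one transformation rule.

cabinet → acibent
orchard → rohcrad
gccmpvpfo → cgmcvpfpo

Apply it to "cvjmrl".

vcmjlr

In each case the input is transformed by: swap each adjacent pair of characters (1↔2, 3↔4, ...).
"cvjmrl" → "vcmjlr".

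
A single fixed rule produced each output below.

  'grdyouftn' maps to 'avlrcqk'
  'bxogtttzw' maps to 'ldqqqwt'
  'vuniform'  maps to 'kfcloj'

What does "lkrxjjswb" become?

Rule — shift every letter 3 places backward in the alphabet (wrapping around), then delete the first 2 characters.
Working it through for "lkrxjjswb": intermediate "ihouggpty", final "ouggpty".

ouggpty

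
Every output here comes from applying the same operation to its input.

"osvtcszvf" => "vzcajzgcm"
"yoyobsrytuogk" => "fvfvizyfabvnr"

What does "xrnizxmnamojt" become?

eyupgetuhtvqa

In each case the input is transformed by: shift every letter 7 places forward in the alphabet (wrapping around).
On "xrnizxmnamojt" that produces "eyupgetuhtvqa".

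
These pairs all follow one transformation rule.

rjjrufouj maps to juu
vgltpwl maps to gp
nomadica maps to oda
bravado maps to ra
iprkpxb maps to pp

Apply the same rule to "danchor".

ah

In each case the input is transformed by: keep one character in every 3, starting at position 2 (positions 2nd, 5th, 8th, ...).
On "danchor" that produces "ah".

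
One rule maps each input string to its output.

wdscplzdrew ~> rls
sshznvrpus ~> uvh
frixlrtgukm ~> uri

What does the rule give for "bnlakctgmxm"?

mcl

What's happening: keep one character in every 3, starting at position 3 (positions 3rd, 6th, 9th, ...), then reverse the string.
"bnlakctgmxm" → "lcm" → "mcl".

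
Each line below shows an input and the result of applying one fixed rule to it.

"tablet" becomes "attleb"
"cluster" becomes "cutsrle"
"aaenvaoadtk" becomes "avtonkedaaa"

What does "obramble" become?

aromlebb

Rule — sort the characters into reverse alphabetical order, then move the last character to the front.
Starting from "obramble": after the first operation, "romlebba"; after the second, "aromlebb".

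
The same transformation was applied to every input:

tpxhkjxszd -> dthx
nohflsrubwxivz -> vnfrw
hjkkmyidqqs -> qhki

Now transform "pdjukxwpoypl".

What's happening: keep one character in every 3, starting at position 1 (positions 1st, 4th, 7th, ...), then move the last character to the front.
"pdjukxwpoypl" → "puwy" → "ypuw".

ypuw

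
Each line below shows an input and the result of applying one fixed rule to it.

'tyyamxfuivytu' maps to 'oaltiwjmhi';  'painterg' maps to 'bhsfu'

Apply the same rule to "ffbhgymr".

The transformation: shift every letter 12 places backward in the alphabet (wrapping around), then delete the first 3 characters.
Applying both steps to "ffbhgymr": "ttpvumaf", then "vumaf".

vumaf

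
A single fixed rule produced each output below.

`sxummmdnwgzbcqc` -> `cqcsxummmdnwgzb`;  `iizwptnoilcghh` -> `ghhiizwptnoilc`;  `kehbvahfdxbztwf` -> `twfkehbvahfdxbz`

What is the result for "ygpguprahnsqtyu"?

tyuygpguprahnsq

Each output is the input with this applied: move the last 3 characters to the front (rotate right by 3).
For "ygpguprahnsqtyu" the result is "tyuygpguprahnsq".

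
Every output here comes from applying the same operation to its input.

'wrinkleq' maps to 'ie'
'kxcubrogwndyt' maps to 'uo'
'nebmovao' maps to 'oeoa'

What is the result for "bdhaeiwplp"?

The rule is to move the last character to the front, then keep only the vowels.
For "bdhaeiwplp", step one produces "pbdhaeiwpl"; step two turns that into "aei".
(Check on "nebmovao": → "onebmova" → "oeoa" ✓)

aei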